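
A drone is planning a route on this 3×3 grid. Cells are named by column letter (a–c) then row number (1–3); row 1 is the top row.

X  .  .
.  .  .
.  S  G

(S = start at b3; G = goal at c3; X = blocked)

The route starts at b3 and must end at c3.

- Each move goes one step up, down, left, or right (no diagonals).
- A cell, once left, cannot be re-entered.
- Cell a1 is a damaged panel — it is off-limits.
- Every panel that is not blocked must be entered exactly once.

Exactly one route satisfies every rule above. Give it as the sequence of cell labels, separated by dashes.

b3 - a3 - a2 - b2 - b1 - c1 - c2 - c3

Need to visit all 8 open cells exactly once, starting at b3 and ending at c3.
Cell b1 has only two open neighbours (b2 and c1), so the path must pass straight through it: one of those is the cell it's entered from and the other is where it exits.
Route from b3: left 1 to a3, up 1 to a2, right 1 to b2, up 1 to b1, right 1 to c1, down 2 to c3 — 7 moves in all.
Check: all 8 open cells covered.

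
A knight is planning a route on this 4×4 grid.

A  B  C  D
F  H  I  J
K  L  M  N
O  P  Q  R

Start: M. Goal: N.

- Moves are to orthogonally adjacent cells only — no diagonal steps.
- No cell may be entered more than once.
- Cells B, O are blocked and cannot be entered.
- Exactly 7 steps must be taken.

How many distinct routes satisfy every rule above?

4

Need simple routes of exactly 7 moves from M to N (Manhattan distance 1, so 3 moves are spent on a detour and 3 undoing it).
Enumerating: M I H L P Q R N | M Q P L H I J N | M L H I C D J N | M L K F H I J N.
That gives 4 routes.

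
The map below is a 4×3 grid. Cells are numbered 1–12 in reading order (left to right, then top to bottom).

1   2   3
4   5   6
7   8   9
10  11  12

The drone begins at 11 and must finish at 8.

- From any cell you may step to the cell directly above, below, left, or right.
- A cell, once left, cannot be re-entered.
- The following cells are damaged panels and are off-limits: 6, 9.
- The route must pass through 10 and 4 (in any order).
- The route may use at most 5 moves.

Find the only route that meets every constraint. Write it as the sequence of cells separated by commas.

Any route must reach 10 and 4 and still end at 8 within 5 moves, so the order of the required stops is forced.
Route from 11: left to 10, 2× up (reaching 4), right to 5, down to 8 — 5 moves in all.
Check: all required cells visited; 5 ≤ 5 moves.

11, 10, 7, 4, 5, 8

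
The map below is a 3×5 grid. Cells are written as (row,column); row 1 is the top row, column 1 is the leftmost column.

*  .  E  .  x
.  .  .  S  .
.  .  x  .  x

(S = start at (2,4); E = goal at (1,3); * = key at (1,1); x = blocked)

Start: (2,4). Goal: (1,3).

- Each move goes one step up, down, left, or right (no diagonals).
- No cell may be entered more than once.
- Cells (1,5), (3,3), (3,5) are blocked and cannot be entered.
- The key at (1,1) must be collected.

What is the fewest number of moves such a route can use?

Any route passes through (1,1) somewhere between (2,4) and (1,3). Summing Manhattan distances along the two legs ((2,4) → (1,1) → (1,3)) gives a lower bound of 4 + 2 = 6 moves.
A route of 6 moves achieves this: (2,4) → (2,3) → (2,2) → (2,1) → (1,1) → (1,2) → (1,3).
Since 6 matches the lower bound, it is optimal.

6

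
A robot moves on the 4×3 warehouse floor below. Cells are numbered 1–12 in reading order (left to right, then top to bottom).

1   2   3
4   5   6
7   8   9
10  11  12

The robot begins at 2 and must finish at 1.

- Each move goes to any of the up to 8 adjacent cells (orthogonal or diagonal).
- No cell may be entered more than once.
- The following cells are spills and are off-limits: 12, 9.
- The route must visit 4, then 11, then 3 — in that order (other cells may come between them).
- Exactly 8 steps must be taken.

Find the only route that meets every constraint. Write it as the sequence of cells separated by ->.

The waypoints must appear in the order 4, 11, 3, with no cell reused.
Route from 2: down-left 1 to 4, down 1 to 7, down-right 1 to 11, up 1 to 8, up-right 1 to 6, up 1 to 3, down-left 1 to 5, up-left 1 to 1 — 8 moves in all.
Check: order respected (4 at step 1, 11 at step 3, 3 at step 6); 8 moves as required.

2 -> 4 -> 7 -> 11 -> 8 -> 6 -> 3 -> 5 -> 1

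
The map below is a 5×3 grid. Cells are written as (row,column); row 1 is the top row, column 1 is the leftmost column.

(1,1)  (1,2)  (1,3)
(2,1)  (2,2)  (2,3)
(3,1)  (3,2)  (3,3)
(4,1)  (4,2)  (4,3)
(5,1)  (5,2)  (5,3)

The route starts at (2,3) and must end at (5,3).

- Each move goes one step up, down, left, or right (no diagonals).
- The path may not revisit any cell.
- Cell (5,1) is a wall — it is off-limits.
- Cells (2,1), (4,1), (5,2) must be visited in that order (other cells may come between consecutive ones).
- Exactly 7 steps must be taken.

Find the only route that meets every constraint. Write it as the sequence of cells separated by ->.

(2,3) -> (2,2) -> (2,1) -> (3,1) -> (4,1) -> (4,2) -> (5,2) -> (5,3)

The waypoints must appear in the order (2,1), (4,1), (5,2), with no cell reused.
Route from (2,3): left 2 to (2,1), down 2 to (4,1), right 1 to (4,2), down 1 to (5,2), right 1 to (5,3) — 7 moves in all.
Check: order respected ((2,1) at step 2, (4,1) at step 4, (5,2) at step 6); 7 moves as required.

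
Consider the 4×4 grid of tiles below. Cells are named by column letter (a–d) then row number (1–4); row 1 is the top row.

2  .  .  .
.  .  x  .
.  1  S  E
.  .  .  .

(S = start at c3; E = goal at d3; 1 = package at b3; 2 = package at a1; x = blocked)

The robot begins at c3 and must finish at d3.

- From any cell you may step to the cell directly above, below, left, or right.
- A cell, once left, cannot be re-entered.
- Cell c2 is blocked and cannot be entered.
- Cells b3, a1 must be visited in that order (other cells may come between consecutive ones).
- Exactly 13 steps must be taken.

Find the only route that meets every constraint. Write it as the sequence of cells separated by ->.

The waypoints must appear in the order b3, a1, with no cell reused.
Route from c3: down 1 to c4, left 2 to a4, up 1 to a3, right 1 to b3, up 1 to b2, left 1 to a2, up 1 to a1, right 3 to d1, down 2 to d3 — 13 moves in all.
Check: order respected (1 at step 5, 2 at step 8); 13 moves as required.

c3 -> c4 -> b4 -> a4 -> a3 -> b3 -> b2 -> a2 -> a1 -> b1 -> c1 -> d1 -> d2 -> d3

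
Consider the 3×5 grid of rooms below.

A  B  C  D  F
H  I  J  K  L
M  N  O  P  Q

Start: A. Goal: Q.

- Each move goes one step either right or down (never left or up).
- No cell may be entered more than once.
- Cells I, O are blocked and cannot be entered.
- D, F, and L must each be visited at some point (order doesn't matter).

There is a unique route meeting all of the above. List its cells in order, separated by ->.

Moves only go right or down, so the column and row indices never decrease.
Route from A: 4× right (reaching F), 2× down (reaching Q) — 6 moves in all.
Check: all required cells visited.

A -> B -> C -> D -> F -> L -> Q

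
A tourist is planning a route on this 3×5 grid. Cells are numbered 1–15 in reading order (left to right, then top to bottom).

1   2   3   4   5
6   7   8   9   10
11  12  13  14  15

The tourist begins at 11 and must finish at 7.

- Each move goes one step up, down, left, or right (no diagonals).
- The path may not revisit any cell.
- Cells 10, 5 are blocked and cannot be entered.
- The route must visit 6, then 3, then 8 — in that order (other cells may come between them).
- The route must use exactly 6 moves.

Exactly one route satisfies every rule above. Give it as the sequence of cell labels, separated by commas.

11, 6, 1, 2, 3, 8, 7

The waypoints must appear in the order 6, 3, 8, with no cell reused.
Route from 11: 2× up (reaching 1), 2× right (reaching 3), down to 8, left to 7 — 6 moves in all.
Check: order respected (6 at step 1, 3 at step 4, 8 at step 5); 6 moves as required.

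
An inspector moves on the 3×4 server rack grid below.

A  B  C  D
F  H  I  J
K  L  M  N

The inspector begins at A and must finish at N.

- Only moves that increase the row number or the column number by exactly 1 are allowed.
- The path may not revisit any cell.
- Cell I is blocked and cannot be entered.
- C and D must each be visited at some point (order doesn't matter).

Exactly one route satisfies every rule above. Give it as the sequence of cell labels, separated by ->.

A -> B -> C -> D -> J -> N

Moves only go right or down, so the column and row indices never decrease.
Route from A: 3× right (reaching D), 2× down (reaching N) — 5 moves in all.
Check: all required cells visited.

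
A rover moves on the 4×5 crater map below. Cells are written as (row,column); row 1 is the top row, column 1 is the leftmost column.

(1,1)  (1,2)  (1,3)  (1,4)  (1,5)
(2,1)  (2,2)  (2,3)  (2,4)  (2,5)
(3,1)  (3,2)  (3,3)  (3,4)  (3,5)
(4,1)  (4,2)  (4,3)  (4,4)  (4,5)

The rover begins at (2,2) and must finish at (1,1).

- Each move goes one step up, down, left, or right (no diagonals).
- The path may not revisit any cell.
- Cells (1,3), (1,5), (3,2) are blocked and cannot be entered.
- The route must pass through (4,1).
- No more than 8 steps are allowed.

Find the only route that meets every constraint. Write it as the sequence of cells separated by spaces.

(2,2) (2,3) (3,3) (4,3) (4,2) (4,1) (3,1) (2,1) (1,1)

The 8-move cap with required stops at (4,1) leaves no slack for detours.
Route from (2,2): right 1 to (2,3), down 2 to (4,3), left 2 to (4,1), up 3 to (1,1) — 8 moves in all.
Check: all required cells visited; 8 ≤ 8 moves.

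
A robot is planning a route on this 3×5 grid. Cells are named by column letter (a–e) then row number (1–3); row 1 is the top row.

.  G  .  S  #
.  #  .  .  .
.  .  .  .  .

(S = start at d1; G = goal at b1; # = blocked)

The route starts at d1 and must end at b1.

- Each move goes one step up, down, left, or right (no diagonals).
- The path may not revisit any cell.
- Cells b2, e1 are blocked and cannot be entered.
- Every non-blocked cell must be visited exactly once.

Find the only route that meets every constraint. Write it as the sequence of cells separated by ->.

Need to visit all 13 open cells exactly once, starting at d1 and ending at b1.
Cell e2 has only two open neighbours (e3 and d2), so the path must pass straight through it: one of those is the cell it's entered from and the other is where it exits.
Route from d1: left 1 to c1, down 1 to c2, right 2 to e2, down 1 to e3, left 4 to a3, up 2 to a1, right 1 to b1 — 12 moves in all.
Check: all 13 open cells covered.

d1 -> c1 -> c2 -> d2 -> e2 -> e3 -> d3 -> c3 -> b3 -> a3 -> a2 -> a1 -> b1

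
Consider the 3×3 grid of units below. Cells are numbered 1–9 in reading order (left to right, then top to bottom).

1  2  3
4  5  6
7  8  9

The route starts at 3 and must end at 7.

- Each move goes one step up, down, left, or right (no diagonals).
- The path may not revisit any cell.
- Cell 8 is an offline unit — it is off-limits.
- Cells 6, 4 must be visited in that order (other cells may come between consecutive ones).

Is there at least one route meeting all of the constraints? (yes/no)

yes

One route that works: 3 → 6 → 5 → 4 → 7.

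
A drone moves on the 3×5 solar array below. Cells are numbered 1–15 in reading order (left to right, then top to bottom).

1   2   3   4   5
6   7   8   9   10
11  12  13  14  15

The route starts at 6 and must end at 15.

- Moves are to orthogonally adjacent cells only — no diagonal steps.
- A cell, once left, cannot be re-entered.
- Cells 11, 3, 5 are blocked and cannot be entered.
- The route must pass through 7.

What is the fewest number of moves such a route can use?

Any route passes through 7 somewhere between 6 and 15. Summing Manhattan distances along the two legs (6 → 7 → 15) gives a lower bound of 1 + 4 = 5 moves.
A route of 5 moves achieves this: 6 → 7 → 12 → 13 → 14 → 15.
Since 5 matches the lower bound, it is optimal.

5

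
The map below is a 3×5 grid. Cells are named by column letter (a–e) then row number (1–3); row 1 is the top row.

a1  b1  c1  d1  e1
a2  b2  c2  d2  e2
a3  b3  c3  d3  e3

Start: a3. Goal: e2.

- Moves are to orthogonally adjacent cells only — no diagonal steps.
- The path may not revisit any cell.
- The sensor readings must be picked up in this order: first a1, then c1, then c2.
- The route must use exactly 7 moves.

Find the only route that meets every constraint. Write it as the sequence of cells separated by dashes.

a3 - a2 - a1 - b1 - c1 - c2 - d2 - e2

The waypoints must appear in the order a1, c1, c2, with no cell reused.
Route from a3: 2× up (reaching a1), 2× right (reaching c1), down to c2, 2× right (reaching e2) — 7 moves in all.
Check: order respected (a1 at step 2, c1 at step 4, c2 at step 5); 7 moves as required.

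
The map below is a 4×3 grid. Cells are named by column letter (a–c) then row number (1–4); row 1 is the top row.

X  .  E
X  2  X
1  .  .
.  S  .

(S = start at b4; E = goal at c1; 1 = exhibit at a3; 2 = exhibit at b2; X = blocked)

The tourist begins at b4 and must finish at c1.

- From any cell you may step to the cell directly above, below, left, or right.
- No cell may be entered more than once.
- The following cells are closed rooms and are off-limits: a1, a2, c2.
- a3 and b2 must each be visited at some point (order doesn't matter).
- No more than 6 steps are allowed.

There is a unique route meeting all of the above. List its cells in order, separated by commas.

The budget equals the shortest possible length, so every move has to be on a shortest route through the required cells.
Route from b4: left 1 to a4, up 1 to a3, right 1 to b3, up 2 to b1, right 1 to c1 — 6 moves in all.
Check: all required cells visited; 6 ≤ 6 moves.

b4, a4, a3, b3, b2, b1, c1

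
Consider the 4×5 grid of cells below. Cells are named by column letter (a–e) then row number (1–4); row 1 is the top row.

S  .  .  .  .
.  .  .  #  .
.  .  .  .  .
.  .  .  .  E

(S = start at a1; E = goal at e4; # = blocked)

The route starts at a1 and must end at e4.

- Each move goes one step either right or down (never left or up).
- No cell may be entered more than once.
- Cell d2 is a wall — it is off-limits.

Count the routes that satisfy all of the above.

23

A right/down-only route from a1 to e4 makes exactly 3 down-moves and 4 right-moves in some order.
With no other constraints that would be C(7,3) = 35 routes.
Subtract routes through each blocked cell (inclusion–exclusion for overlaps): − through d2: 12 → 23.
That gives 23 routes.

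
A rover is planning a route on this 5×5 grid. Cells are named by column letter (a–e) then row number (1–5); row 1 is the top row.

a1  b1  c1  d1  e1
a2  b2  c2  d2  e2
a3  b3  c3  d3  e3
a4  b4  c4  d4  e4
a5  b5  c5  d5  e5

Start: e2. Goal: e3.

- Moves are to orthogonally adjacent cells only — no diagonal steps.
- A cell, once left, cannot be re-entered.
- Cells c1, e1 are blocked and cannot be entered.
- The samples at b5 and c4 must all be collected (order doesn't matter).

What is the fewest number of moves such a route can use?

11

Any route passes through b5 and c4 in some order between e2 and e3. Summing Manhattan distances along each leg and taking the cheapest ordering (e2 → b5 → c4 → e3) gives a lower bound of 6 + 2 + 3 = 11 moves.
A route of 11 moves achieves this: e2 → d2 → d3 → d4 → c4 → b4 → b5 → c5 → d5 → e5 → e4 → e3.
Since 11 matches the lower bound, it is optimal.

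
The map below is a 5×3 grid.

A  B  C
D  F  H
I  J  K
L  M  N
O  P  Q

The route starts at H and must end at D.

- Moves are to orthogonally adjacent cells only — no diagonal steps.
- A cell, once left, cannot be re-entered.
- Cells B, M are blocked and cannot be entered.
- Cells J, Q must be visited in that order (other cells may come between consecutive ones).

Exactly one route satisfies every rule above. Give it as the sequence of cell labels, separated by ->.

The waypoints must appear in the order J, Q, with no cell reused.
Route from H: left to F, down to J, right to K, 2× down (reaching Q), 2× left (reaching O), 3× up (reaching D) — 10 moves in all.
Check: order respected (J at step 2, Q at step 5).

H -> F -> J -> K -> N -> Q -> P -> O -> L -> I -> D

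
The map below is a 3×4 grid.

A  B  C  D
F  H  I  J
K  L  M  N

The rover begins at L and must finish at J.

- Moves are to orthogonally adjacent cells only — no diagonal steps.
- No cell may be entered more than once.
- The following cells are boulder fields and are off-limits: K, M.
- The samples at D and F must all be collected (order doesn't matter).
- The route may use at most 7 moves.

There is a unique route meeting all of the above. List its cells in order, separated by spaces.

L H F A B C D J

The budget equals the shortest possible length, so every move has to be on a shortest route through the required cells.
Route from L: up to H, left to F, up to A, 3× right (reaching D), down to J — 7 moves in all.
Check: all required cells visited; 7 ≤ 7 moves.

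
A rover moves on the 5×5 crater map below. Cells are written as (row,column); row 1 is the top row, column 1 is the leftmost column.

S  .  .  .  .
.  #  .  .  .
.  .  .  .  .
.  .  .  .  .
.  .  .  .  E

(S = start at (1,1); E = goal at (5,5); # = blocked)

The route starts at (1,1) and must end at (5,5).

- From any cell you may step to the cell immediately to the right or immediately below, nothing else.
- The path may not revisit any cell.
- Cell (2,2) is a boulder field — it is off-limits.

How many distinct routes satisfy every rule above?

A right/down-only route from (1,1) to (5,5) makes exactly 4 down-moves and 4 right-moves in some order.
With no other constraints that would be C(8,4) = 70 routes.
Subtract routes through each blocked cell (inclusion–exclusion for overlaps): − through (2,2): 40 → 30.
That gives 30 routes.

30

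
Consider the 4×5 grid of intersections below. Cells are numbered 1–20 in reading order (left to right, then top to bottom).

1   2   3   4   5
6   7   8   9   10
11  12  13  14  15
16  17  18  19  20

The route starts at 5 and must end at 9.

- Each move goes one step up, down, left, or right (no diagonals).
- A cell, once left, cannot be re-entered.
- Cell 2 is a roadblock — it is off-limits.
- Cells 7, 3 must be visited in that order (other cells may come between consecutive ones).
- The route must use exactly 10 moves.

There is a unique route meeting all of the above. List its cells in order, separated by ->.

5 -> 10 -> 15 -> 14 -> 13 -> 12 -> 7 -> 8 -> 3 -> 4 -> 9

The waypoints must appear in the order 7, 3, with no cell reused.
Route from 5: 2× down (reaching 15), 3× left (reaching 12), up to 7, right to 8, up to 3, right to 4, down to 9 — 10 moves in all.
Check: order respected (7 at step 6, 3 at step 8); 10 moves as required.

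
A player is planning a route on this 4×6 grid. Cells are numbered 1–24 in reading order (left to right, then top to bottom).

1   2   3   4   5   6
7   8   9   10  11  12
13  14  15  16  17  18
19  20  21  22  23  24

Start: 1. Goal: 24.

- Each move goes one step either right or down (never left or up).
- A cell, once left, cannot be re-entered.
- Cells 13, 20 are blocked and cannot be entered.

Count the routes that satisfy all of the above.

A right/down-only route from 1 to 24 makes exactly 3 down-moves and 5 right-moves in some order.
With no other constraints that would be C(8,3) = 56 routes.
Subtract routes through each blocked cell (inclusion–exclusion for overlaps): − through 13: 6 − through 20: 4 + through 13&20: 2 → 48.
That gives 48 routes.

48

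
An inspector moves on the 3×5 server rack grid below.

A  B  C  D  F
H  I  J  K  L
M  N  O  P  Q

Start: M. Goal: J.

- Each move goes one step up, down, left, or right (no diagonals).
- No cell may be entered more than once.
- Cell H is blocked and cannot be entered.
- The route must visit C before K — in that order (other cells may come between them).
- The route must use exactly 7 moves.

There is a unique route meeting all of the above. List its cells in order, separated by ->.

M -> N -> I -> B -> C -> D -> K -> J

The waypoints must appear in the order C, K, with no cell reused.
Route from M: right to N, 2× up (reaching B), 2× right (reaching D), down to K, left to J — 7 moves in all.
Check: order respected (C at step 4, K at step 6); 7 moves as required.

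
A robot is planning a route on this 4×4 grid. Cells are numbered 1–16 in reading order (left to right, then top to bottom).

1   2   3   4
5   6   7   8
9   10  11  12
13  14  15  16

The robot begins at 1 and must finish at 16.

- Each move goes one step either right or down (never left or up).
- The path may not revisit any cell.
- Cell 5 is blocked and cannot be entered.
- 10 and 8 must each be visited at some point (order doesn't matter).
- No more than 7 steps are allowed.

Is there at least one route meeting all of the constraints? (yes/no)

10 is below but to the left of 8: going 8 → 10 would need a leftward move and 10 → 8 an upward move, so no right/down-only route can visit both required cells.

no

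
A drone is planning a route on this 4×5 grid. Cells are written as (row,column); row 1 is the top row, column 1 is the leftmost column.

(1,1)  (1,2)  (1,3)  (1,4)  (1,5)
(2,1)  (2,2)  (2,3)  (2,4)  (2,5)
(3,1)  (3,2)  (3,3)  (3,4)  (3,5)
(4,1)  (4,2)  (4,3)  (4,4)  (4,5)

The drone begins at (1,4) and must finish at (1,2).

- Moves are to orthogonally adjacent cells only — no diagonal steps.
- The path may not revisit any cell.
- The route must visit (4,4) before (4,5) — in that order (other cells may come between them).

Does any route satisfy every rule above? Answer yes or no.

no

Ignoring the required order, 294 revisit-free routes from (1,4) to (1,2) pass through all of (4,4) and (4,5); the waypoint orders that occur are (4,5) → (4,4) (294) — never (4,4) → (4,5).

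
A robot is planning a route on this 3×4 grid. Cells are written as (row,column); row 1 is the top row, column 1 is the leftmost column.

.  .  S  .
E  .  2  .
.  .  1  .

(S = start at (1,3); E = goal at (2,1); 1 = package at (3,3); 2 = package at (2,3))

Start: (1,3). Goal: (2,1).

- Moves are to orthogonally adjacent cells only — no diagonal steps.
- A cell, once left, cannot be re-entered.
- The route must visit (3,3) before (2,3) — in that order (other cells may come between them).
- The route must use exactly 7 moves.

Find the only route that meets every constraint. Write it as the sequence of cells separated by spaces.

The waypoints must appear in the order (3,3), (2,3), with no cell reused.
Route from (1,3): right 1 to (1,4), down 2 to (3,4), left 1 to (3,3), up 1 to (2,3), left 2 to (2,1) — 7 moves in all.
Check: order respected (1 at step 4, 2 at step 5); 7 moves as required.

(1,3) (1,4) (2,4) (3,4) (3,3) (2,3) (2,2) (2,1)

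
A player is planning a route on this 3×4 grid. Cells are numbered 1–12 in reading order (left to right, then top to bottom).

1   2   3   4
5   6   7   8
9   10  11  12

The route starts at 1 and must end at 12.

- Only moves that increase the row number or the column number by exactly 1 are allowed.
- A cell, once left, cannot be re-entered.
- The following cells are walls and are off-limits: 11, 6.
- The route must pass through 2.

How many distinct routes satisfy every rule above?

2

A right/down-only route from 1 to 12 makes exactly 2 down-moves and 3 right-moves in some order.
With no other constraints that would be C(5,2) = 10 routes.
Split at 2 and multiply the segment counts (each segment already excludes blocked cells): 1→2: 1; 2→12: 2; product = 2.
That gives 2 routes.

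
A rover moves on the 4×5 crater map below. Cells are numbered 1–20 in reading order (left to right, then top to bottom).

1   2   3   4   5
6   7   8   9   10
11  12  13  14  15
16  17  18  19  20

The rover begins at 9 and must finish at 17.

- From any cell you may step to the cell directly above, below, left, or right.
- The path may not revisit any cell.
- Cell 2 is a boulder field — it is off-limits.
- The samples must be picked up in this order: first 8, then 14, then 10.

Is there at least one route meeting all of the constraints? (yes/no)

Ignoring the required order, 69 revisit-free routes from 9 to 17 pass through all of 8, 14, and 10; the waypoint orders that occur are 10 → 14 → 8 (24); 14 → 10 → 8 (24); 8 → 10 → 14 (12); 10 → 8 → 14 (6); 14 → 8 → 10 (3) — never 8 → 14 → 10.

no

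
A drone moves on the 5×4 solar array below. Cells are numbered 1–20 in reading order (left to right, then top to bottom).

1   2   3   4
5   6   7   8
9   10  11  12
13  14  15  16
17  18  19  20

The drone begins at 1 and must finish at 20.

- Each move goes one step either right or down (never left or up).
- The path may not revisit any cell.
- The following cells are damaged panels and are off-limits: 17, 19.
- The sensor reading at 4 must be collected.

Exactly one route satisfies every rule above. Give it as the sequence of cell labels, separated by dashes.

Moves only go right or down, so the column and row indices never decrease.
Route from 1: 3× right (reaching 4), 4× down (reaching 20) — 7 moves in all.
Check: all required cells visited.

1 - 2 - 3 - 4 - 8 - 12 - 16 - 20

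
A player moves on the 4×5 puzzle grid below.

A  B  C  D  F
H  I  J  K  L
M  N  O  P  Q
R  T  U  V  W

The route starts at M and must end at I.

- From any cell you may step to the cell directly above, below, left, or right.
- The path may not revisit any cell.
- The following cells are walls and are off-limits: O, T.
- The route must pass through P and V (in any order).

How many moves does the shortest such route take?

Any route passes through P and V in some order between M and I. Summing Manhattan distances along each leg and taking the cheapest ordering (M → P → V → I) gives a lower bound of 3 + 1 + 4 = 8 moves.
That bound ignores the blocked cells. Measuring each leg by the fewest moves that actually steer around them (M→P: 5; P→V: 1; V→I: 4) raises the lower bound to 10.
The shortest route satisfying every rule uses 14 moves: M → H → A → B → C → D → F → L → Q → W → V → P → K → J → I.
The bound of 10 isn't tight here; checking systematically, no route of length 10 through 13 satisfies every constraint (on a 4-connected grid the length of any start-to-goal walk has the same parity as the Manhattan bound, so only lengths 10, 12, 14, … need checking), so 14 is the minimum.

14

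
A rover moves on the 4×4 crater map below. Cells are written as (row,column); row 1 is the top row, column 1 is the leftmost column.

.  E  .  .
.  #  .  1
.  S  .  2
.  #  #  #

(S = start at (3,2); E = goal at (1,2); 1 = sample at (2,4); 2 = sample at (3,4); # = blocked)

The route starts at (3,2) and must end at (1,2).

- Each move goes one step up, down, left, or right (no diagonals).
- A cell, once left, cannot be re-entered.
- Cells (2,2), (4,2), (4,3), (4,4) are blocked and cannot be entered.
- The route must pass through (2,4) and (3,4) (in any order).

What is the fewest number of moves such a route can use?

Any route passes through (2,4) and (3,4) in some order between (3,2) and (1,2). Summing Manhattan distances along each leg and taking the cheapest ordering ((3,2) → (3,4) → (2,4) → (1,2)) gives a lower bound of 2 + 1 + 3 = 6 moves.
A route of 6 moves achieves this: (3,2) → (3,3) → (3,4) → (2,4) → (1,4) → (1,3) → (1,2).
Since 6 matches the lower bound, it is optimal.

6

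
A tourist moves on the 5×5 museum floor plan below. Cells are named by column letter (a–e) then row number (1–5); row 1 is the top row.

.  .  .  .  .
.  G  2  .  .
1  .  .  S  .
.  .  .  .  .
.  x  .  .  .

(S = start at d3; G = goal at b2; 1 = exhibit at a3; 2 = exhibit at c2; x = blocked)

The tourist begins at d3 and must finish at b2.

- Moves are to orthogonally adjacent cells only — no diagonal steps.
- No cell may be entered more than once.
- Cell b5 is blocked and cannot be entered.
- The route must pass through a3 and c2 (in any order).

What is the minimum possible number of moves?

Any route passes through a3 and c2 in some order between d3 and b2. Summing Manhattan distances along each leg and taking the cheapest ordering (d3 → a3 → c2 → b2) gives a lower bound of 3 + 3 + 1 = 7 moves.
A route of 7 moves achieves this: d3 → d2 → c2 → c3 → b3 → a3 → a2 → b2.
Since 7 matches the lower bound, it is optimal.

7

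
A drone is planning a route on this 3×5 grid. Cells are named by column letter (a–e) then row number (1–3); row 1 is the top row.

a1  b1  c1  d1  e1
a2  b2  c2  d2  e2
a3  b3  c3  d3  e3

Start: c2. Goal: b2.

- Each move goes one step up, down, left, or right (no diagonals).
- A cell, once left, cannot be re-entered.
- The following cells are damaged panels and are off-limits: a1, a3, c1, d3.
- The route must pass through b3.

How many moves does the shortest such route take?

Any route passes through b3 somewhere between c2 and b2. Summing Manhattan distances along the two legs (c2 → b3 → b2) gives a lower bound of 2 + 1 = 3 moves.
A route of 3 moves achieves this: c2 → c3 → b3 → b2.
Since 3 matches the lower bound, it is optimal.

3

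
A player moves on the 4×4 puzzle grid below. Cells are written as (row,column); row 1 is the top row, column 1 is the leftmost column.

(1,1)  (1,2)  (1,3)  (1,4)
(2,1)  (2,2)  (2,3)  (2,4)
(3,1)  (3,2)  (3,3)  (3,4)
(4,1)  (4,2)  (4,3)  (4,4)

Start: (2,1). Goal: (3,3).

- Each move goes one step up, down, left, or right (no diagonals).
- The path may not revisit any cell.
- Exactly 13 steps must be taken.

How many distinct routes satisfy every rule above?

22

Need simple routes of exactly 13 moves from (2,1) to (3,3) (Manhattan distance 3, so 5 moves are spent on a detour and 5 undoing it).
Branch systematically from the start, pruning whenever the remaining move budget drops below the Manhattan distance to (3,3) or differs from it in parity. Grouping the completions by first move — via (1,1): 10; via (3,1): 8; via (2,2): 4 — and summing: 10 + 8 + 4 = 22.
That gives 22 routes.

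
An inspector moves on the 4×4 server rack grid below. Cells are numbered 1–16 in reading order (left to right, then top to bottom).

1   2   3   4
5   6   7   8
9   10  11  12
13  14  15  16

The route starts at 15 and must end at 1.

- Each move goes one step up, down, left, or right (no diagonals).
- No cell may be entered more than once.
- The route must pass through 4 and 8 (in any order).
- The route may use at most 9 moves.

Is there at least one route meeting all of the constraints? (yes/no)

yes

One route that works: 15 → 11 → 7 → 8 → 4 → 3 → 2 → 1.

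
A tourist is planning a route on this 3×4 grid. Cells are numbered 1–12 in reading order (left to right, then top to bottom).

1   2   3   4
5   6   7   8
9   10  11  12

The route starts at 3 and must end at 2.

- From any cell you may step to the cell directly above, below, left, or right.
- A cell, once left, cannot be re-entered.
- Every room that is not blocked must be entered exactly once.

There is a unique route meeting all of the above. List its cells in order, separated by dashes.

3 - 4 - 8 - 12 - 11 - 7 - 6 - 10 - 9 - 5 - 1 - 2

Need to visit all 12 open cells exactly once, starting at 3 and ending at 2.
Route from 3: right to 4, 2× down (reaching 12), left to 11, up to 7, left to 6, down to 10, left to 9, 2× up (reaching 1), right to 2 — 11 moves in all.
Check: all 12 open cells covered.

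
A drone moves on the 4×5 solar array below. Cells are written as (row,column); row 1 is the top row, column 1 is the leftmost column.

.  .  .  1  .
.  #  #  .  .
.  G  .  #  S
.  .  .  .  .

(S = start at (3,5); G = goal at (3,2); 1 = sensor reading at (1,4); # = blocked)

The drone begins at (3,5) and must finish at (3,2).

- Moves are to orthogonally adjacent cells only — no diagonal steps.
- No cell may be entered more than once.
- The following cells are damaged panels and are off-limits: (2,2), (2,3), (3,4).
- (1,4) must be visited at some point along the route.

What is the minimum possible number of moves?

9

Any route passes through (1,4) somewhere between (3,5) and (3,2). Summing Manhattan distances along the two legs ((3,5) → (1,4) → (3,2)) gives a lower bound of 3 + 4 = 7 moves.
That bound ignores the blocked cells. Measuring each leg by the fewest moves that actually steer around them ((3,5)→(1,4): 3; (1,4)→(3,2): 6) raises the lower bound to 9.
A route of 9 moves exists: (3,5) → (2,5) → (1,5) → (1,4) → (1,3) → (1,2) → (1,1) → (2,1) → (3,1) → (3,2).
Since 9 matches that lower bound, it is optimal.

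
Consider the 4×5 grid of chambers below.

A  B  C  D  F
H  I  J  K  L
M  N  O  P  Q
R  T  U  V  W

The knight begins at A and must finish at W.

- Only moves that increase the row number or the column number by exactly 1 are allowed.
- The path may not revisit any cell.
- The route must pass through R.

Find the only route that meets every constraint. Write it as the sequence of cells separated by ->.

Moves only go right or down, so the column and row indices never decrease.
Route from A: 3× down (reaching R), 4× right (reaching W) — 7 moves in all.
Check: all required cells visited.

A -> H -> M -> R -> T -> U -> V -> W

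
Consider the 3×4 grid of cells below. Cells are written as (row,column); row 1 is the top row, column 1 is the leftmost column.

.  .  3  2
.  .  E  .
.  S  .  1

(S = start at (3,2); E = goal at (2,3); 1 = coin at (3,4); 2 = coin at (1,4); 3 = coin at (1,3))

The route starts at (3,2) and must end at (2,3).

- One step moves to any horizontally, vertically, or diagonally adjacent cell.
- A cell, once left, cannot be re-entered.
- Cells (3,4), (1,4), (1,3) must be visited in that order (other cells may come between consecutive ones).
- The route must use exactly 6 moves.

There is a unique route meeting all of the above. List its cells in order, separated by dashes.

(3,2) - (3,3) - (3,4) - (2,4) - (1,4) - (1,3) - (2,3)

The waypoints must appear in the order (3,4), (1,4), (1,3), with no cell reused.
Route from (3,2): 2× right (reaching (3,4)), 2× up (reaching (1,4)), left to (1,3), down to (2,3) — 6 moves in all.
Check: order respected (1 at step 2, 2 at step 4, 3 at step 5); 6 moves as required.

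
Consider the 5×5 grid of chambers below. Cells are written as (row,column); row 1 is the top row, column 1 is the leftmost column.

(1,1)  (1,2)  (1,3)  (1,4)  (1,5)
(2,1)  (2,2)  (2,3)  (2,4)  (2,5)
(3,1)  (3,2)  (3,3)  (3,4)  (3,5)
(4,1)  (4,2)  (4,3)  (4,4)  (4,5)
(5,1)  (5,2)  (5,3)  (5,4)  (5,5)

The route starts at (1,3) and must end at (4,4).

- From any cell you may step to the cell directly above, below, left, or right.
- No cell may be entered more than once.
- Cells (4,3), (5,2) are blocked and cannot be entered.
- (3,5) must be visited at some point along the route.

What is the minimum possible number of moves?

Any route passes through (3,5) somewhere between (1,3) and (4,4). Summing Manhattan distances along the two legs ((1,3) → (3,5) → (4,4)) gives a lower bound of 4 + 2 = 6 moves.
A route of 6 moves achieves this: (1,3) → (2,3) → (3,3) → (3,4) → (3,5) → (4,5) → (4,4).
Since 6 matches the lower bound, it is optimal.

6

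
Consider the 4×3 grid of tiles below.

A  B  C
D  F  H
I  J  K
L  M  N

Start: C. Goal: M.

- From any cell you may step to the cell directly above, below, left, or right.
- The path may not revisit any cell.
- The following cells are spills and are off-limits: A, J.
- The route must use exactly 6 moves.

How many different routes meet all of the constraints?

Need simple routes of exactly 6 moves from C to M (Manhattan distance 4, so 1 moves are spent on a detour and 1 undoing it).
Enumerating: C H F D I L M | C B F D I L M | C B F H K N M.
That gives 3 routes.

3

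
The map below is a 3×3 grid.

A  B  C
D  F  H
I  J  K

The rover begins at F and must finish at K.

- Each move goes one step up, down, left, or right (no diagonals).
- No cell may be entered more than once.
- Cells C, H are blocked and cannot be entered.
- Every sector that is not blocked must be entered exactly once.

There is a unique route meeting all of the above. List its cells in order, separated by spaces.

Need to visit all 7 open cells exactly once, starting at F and ending at K.
Cell A has only two open neighbours (D and B), so the path must pass straight through it: one of those is the cell it's entered from and the other is where it exits.
Route from F: up to B, left to A, 2× down (reaching I), 2× right (reaching K) — 6 moves in all.
Check: all 7 open cells covered.

F B A D I J K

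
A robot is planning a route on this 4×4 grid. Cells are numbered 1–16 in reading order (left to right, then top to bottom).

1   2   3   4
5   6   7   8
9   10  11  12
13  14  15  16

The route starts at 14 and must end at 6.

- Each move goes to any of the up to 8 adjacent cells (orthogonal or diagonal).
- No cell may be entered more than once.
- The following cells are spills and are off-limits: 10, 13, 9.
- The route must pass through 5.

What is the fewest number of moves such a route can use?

Any route passes through 5 somewhere between 14 and 6. Summing Chebyshev distances along the two legs (14 → 5 → 6) gives a lower bound of 2 + 1 = 3 moves.
That bound ignores the blocked cells. Measuring each leg by the fewest moves that actually steer around them (14→5: 3; 5→6: 1) raises the lower bound to 4.
The shortest route satisfying every rule uses 5 moves: 14 → 11 → 7 → 2 → 5 → 6.
The bound of 4 isn't tight here; checking systematically, no route of length 4 through 4 satisfies every constraint, so 5 is the minimum.

5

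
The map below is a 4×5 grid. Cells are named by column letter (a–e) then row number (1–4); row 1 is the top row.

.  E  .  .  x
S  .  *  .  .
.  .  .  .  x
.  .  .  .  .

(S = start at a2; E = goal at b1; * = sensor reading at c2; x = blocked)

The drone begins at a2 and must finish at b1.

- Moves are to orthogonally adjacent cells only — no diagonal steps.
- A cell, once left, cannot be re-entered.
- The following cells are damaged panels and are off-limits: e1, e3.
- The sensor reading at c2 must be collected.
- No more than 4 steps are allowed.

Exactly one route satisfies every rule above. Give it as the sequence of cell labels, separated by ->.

The 4-move cap with required stops at c2 leaves no slack for detours.
Route from a2: 2× right (reaching c2), up to c1, left to b1 — 4 moves in all.
Check: all required cells visited; 4 ≤ 4 moves.

a2 -> b2 -> c2 -> c1 -> b1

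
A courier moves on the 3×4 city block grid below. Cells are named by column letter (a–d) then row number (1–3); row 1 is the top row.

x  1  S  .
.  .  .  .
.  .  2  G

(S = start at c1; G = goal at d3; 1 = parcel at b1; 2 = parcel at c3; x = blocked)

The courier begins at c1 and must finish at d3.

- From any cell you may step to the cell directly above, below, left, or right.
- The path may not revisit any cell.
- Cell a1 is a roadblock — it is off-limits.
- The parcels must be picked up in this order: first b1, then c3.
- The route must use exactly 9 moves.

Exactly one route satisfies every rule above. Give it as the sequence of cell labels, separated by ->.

The waypoints must appear in the order b1, c3, with no cell reused.
Route from c1: left to b1, down to b2, left to a2, down to a3, 2× right (reaching c3), up to c2, right to d2, down to d3 — 9 moves in all.
Check: order respected (1 at step 1, 2 at step 6); 9 moves as required.

c1 -> b1 -> b2 -> a2 -> a3 -> b3 -> c3 -> c2 -> d2 -> d3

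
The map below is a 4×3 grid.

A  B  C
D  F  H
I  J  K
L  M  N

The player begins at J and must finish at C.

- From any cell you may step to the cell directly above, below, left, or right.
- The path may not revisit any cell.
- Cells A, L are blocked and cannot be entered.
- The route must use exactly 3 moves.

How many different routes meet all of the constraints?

Need simple routes of exactly 3 moves from J to C (Manhattan distance 3, so 0 moves are spent on a detour and 0 undoing it).
Enumerating: J F B C | J F H C | J K H C.
That gives 3 routes.

3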